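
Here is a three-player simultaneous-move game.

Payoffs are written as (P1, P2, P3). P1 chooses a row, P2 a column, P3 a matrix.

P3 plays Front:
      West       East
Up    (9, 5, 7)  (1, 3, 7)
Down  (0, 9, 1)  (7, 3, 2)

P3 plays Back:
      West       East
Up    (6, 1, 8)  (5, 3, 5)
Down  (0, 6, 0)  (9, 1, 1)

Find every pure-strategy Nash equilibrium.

This game has no pure Nash equilibrium.

P1 against (West, Front): payoffs 9, 0 → best response Up.
P1 against (West, Back): payoffs 6, 0 → best response Up.
P1 against (East, Front): payoffs 1, 7 → best response Down.
P1 against (East, Back): payoffs 5, 9 → best response Down.
P2 against (Up, Front): payoffs 5, 3 → best response West.
P2 against (Up, Back): payoffs 1, 3 → best response East.
P2 against (Down, Front): payoffs 9, 3 → best response West.
P2 against (Down, Back): payoffs 6, 1 → best response West.
P3 against (Up, West): payoffs 7, 8 → best response Back.
P3 against (Up, East): payoffs 7, 5 → best response Front.
P3 against (Down, West): payoffs 1, 0 → best response Front.
P3 against (Down, East): payoffs 2, 1 → best response Front.
No profile is a mutual best response for all players.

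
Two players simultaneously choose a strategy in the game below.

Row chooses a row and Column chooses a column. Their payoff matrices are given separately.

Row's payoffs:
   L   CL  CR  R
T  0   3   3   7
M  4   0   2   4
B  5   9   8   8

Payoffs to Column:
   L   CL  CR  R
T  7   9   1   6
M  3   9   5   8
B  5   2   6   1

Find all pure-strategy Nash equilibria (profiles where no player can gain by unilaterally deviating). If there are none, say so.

Row against L: payoffs 0, 4, 5 → best response B.
Row against CL: payoffs 3, 0, 9 → best response B.
Row against CR: payoffs 3, 2, 8 → best response B.
Row against R: payoffs 7, 4, 8 → best response B.
Column against T: payoffs 7, 9, 1, 6 → best response CL.
Column against M: payoffs 3, 9, 5, 8 → best response CL.
Column against B: payoffs 5, 2, 6, 1 → best response CR.
Mutual best responses: (B, CR).

The unique pure-strategy Nash equilibrium is (B, CR).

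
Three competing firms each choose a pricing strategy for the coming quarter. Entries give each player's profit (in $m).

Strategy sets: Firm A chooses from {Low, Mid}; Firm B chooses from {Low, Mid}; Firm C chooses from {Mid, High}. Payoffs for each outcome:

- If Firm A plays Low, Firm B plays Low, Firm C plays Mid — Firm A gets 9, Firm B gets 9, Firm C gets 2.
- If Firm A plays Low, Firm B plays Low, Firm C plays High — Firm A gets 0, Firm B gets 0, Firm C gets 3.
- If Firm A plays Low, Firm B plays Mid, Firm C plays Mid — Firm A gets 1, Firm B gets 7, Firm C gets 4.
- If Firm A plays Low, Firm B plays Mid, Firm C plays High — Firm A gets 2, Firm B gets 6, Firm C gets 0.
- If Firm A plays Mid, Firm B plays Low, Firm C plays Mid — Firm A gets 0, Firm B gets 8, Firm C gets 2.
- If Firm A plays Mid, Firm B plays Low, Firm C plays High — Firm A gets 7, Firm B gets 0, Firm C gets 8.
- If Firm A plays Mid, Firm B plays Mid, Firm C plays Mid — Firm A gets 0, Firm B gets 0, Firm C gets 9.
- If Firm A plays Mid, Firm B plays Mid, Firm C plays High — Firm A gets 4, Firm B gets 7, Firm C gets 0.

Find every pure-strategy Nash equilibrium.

(Low, Low, Mid): Firm C can switch to High (2 → 3). Not NE.
(Low, Low, High): Firm A can switch to Mid (0 → 7). Not NE.
(Low, Mid, Mid): Firm B can switch to Low (7 → 9). Not NE.
(Low, Mid, High): Firm A can switch to Mid (2 → 4). Not NE.
(Mid, Low, Mid): Firm A can switch to Low (0 → 9). Not NE.
(Mid, Low, High): Firm B can switch to Mid (0 → 7). Not NE.
(The remaining 2 profiles each have a profitable deviation by the same check.)

No pure-strategy Nash equilibrium.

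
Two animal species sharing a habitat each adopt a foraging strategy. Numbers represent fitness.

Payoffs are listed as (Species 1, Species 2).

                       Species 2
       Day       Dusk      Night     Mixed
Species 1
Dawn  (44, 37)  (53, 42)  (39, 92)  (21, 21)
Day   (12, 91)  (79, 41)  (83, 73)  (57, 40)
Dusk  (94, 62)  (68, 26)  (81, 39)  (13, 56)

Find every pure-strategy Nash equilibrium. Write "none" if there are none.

For each strategy profile, look for a profitable unilateral deviation.
(Dawn, Day): Species 1 can switch to Dusk (44 → 94). Not NE.
(Dawn, Dusk): Species 1 can switch to Day (53 → 79). Not NE.
(Dawn, Night): Species 1 can switch to Day (39 → 83). Not NE.
(Dawn, Mixed): Species 1 can switch to Day (21 → 57). Not NE.
(Day, Day): Species 1 can switch to Dawn (12 → 44). Not NE.
(Day, Dusk): Species 2 can switch to Day (41 → 91). Not NE.
(Day, Night): Species 2 can switch to Day (73 → 91). Not NE.
(Day, Mixed): Species 2 can switch to Day (40 → 91). Not NE.
(Dusk, Day): Species 1 gets 94, best alternative 44; Species 2 gets 62, best alternative 56. No profitable deviation — NE.
(The remaining 3 profiles each have a profitable deviation by the same check.)

(Dusk, Day)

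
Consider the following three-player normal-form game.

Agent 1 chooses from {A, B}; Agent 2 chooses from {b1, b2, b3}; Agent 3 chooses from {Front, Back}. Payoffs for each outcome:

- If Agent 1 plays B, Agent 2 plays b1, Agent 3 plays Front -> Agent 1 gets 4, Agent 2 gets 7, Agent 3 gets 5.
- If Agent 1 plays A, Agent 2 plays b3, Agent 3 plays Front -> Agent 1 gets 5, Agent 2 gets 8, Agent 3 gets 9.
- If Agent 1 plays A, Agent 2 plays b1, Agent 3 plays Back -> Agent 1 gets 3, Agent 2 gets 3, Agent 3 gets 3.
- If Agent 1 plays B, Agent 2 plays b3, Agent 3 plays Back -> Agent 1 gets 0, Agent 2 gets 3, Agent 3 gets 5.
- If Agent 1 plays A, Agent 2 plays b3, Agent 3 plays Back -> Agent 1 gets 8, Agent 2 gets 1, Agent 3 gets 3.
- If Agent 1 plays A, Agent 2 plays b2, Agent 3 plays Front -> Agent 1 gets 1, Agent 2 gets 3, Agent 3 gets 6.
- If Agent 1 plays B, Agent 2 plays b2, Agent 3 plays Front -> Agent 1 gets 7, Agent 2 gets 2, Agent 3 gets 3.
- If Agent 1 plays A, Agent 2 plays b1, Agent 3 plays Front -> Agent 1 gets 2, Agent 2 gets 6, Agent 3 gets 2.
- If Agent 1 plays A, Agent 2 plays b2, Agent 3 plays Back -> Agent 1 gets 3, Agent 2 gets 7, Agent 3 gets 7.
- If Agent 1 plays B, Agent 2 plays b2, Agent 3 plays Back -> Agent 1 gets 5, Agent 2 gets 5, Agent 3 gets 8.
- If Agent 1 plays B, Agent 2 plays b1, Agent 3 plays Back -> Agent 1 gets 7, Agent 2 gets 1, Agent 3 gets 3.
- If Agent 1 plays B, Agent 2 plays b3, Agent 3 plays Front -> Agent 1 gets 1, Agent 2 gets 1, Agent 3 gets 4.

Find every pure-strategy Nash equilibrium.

The pure Nash equilibria are (A, b3, Front), (B, b1, Front), (B, b2, Back).

(A, b1, Front): Agent 1 can switch to B (2 → 4). Not NE.
(A, b1, Back): Agent 1 can switch to B (3 → 7). Not NE.
(A, b2, Front): Agent 1 can switch to B (1 → 7). Not NE.
(A, b2, Back): Agent 1 can switch to B (3 → 5). Not NE.
(A, b3, Front): Agent 1 gets 5, best alternative 1; Agent 2 gets 8, best alternative 6; Agent 3 gets 9, best alternative 3. No profitable deviation — NE.
(A, b3, Back): Agent 2 can switch to b1 (1 → 3). Not NE.
(B, b1, Front): Agent 1 gets 4, best alternative 2; Agent 2 gets 7, best alternative 2; Agent 3 gets 5, best alternative 3. No profitable deviation — NE.
(B, b1, Back): Agent 2 can switch to b2 (1 → 5). Not NE.
(B, b2, Front): Agent 2 can switch to b1 (2 → 7). Not NE.
(B, b2, Back): Agent 1 gets 5, best alternative 3; Agent 2 gets 5, best alternative 3; Agent 3 gets 8, best alternative 3. No profitable deviation — NE.
(B, b3, Front): Agent 1 can switch to A (1 → 5). Not NE.
(B, b3, Back): Agent 1 can switch to A (0 → 8). Not NE.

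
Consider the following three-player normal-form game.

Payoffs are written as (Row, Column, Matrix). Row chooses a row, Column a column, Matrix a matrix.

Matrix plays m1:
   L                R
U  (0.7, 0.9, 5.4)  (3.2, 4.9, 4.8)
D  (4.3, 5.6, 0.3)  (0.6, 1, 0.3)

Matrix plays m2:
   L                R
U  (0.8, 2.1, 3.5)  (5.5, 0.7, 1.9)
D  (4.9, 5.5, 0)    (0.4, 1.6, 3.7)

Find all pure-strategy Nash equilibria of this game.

The pure Nash equilibria are (U, R, m1), (D, L, m1).

(U, L, m1): Row can switch to D (0.7 → 4.3). Not NE.
(U, L, m2): Row can switch to D (0.8 → 4.9). Not NE.
(U, R, m1): Row gets 3.2, best alternative 0.6; Column gets 4.9, best alternative 0.9; Matrix gets 4.8, best alternative 1.9. No profitable deviation — NE.
(U, R, m2): Column can switch to L (0.7 → 2.1). Not NE.
(D, L, m1): Row gets 4.3, best alternative 0.7; Column gets 5.6, best alternative 1; Matrix gets 0.3, best alternative 0. No profitable deviation — NE.
(D, L, m2): Matrix can switch to m1 (0 → 0.3). Not NE.
(D, R, m1): Row can switch to U (0.6 → 3.2). Not NE.
(D, R, m2): Row can switch to U (0.4 → 5.5). Not NE.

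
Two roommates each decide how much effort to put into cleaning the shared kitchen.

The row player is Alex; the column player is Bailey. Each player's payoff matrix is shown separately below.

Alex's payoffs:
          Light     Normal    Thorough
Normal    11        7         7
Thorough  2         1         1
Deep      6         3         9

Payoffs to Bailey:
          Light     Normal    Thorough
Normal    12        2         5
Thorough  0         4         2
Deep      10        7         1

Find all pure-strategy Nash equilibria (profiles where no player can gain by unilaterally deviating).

(Normal, Light): Alex gets 11, best alternative 6; Bailey gets 12, best alternative 5. No profitable deviation — NE.
(Normal, Normal): Bailey can switch to Light (2 → 12). Not NE.
(Normal, Thorough): Alex can switch to Deep (7 → 9). Not NE.
(Thorough, Light): Alex can switch to Normal (2 → 11). Not NE.
(Thorough, Normal): Alex can switch to Normal (1 → 7). Not NE.
(Thorough, Thorough): Alex can switch to Normal (1 → 7). Not NE.
(Deep, Light): Alex can switch to Normal (6 → 11). Not NE.
(Deep, Normal): Alex can switch to Normal (3 → 7). Not NE.
(Deep, Thorough): Bailey can switch to Light (1 → 10). Not NE.

The unique pure-strategy Nash equilibrium is (Normal, Light).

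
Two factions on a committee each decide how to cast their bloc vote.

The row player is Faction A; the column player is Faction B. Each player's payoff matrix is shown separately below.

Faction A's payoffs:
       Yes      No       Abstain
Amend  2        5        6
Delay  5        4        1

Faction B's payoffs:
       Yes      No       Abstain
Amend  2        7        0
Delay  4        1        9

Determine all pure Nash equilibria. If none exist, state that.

(Amend, Yes): Faction A can switch to Delay (2 → 5). Not NE.
(Amend, No): Faction A gets 5, best alternative 4; Faction B gets 7, best alternative 2. No profitable deviation — NE.
(Amend, Abstain): Faction B can switch to Yes (0 → 2). Not NE.
(Delay, Yes): Faction B can switch to Abstain (4 → 9). Not NE.
(Delay, No): Faction A can switch to Amend (4 → 5). Not NE.
(Delay, Abstain): Faction A can switch to Amend (1 → 6). Not NE.

(Amend, No)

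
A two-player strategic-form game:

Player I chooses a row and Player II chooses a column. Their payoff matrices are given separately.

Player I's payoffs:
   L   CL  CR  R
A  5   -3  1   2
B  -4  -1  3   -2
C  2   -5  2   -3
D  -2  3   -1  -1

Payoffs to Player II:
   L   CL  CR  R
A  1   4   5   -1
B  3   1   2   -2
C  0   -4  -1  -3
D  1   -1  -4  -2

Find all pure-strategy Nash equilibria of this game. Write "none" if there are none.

Player I against L: payoffs 5, -4, 2, -2 → best response A.
Player I against CL: payoffs -3, -1, -5, 3 → best response D.
Player I against CR: payoffs 1, 3, 2, -1 → best response B.
Player I against R: payoffs 2, -2, -3, -1 → best response A.
Player II against A: payoffs 1, 4, 5, -1 → best response CR.
Player II against B: payoffs 3, 1, 2, -2 → best response L.
Player II against C: payoffs 0, -4, -1, -3 → best response L.
Player II against D: payoffs 1, -1, -4, -2 → best response L.
No profile is a mutual best response for all players.

none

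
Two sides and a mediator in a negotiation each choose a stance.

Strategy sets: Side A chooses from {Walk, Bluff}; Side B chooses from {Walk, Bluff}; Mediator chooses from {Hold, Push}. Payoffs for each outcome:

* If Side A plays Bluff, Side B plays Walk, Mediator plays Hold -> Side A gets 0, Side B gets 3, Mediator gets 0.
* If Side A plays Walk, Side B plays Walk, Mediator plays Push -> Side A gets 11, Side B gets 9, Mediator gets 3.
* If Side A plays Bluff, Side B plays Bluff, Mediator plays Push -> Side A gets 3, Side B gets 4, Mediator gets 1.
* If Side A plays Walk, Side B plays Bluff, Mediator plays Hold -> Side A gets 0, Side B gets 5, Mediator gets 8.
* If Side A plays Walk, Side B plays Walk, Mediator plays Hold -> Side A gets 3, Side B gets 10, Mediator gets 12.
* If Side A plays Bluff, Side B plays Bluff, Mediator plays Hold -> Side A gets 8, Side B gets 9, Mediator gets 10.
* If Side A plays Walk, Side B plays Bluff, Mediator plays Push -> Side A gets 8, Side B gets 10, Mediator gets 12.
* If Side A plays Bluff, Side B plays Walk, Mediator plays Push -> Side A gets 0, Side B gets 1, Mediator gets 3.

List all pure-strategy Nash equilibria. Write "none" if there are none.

(Walk, Walk, Hold), (Walk, Bluff, Push), (Bluff, Bluff, Hold)

Check each profile: it is a Nash equilibrium iff no player can strictly gain by switching unilaterally.
(Walk, Walk, Hold): Side A gets 3, best alternative 0; Side B gets 10, best alternative 5; Mediator gets 12, best alternative 3. No profitable deviation — NE.
(Walk, Walk, Push): Side B can switch to Bluff (9 → 10). Not NE.
(Walk, Bluff, Hold): Side A can switch to Bluff (0 → 8). Not NE.
(Walk, Bluff, Push): Side A gets 8, best alternative 3; Side B gets 10, best alternative 9; Mediator gets 12, best alternative 8. No profitable deviation — NE.
(Bluff, Walk, Hold): Side A can switch to Walk (0 → 3). Not NE.
(Bluff, Walk, Push): Side A can switch to Walk (0 → 11). Not NE.
(Bluff, Bluff, Hold): Side A gets 8, best alternative 0; Side B gets 9, best alternative 3; Mediator gets 10, best alternative 1. No profitable deviation — NE.
(Bluff, Bluff, Push): Side A can switch to Walk (3 → 8). Not NE.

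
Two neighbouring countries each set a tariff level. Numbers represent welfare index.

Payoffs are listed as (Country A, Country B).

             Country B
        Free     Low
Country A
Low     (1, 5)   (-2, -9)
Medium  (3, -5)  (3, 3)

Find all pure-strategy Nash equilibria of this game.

The unique pure-strategy Nash equilibrium is (Medium, Low).

Mark each player's best response to every combination of opponents' strategies; a profile where every player is best-responding is a pure Nash equilibrium.
Country A against Free: payoffs 1, 3 → best response Medium.
Country A against Low: payoffs -2, 3 → best response Medium.
Country B against Low: payoffs 5, -9 → best response Free.
Country B against Medium: payoffs -5, 3 → best response Low.
Mutual best responses: (Medium, Low).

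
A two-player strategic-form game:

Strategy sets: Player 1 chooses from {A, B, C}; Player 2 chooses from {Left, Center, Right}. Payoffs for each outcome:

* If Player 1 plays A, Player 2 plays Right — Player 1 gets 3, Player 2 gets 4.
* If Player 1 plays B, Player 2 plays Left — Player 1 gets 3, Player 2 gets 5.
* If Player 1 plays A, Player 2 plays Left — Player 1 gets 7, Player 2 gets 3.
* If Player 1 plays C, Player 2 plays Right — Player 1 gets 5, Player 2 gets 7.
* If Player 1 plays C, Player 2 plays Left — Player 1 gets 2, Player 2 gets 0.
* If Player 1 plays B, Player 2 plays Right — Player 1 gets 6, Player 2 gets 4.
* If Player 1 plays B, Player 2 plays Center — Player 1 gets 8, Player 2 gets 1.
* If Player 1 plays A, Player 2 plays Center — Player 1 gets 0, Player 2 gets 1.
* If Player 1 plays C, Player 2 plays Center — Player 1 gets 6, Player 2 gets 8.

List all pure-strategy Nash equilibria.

No pure-strategy Nash equilibrium.

Mark each player's best response to every combination of opponents' strategies; a profile where every player is best-responding is a pure Nash equilibrium.
Player 1 against Left: payoffs 7, 3, 2 → best response A.
Player 1 against Center: payoffs 0, 8, 6 → best response B.
Player 1 against Right: payoffs 3, 6, 5 → best response B.
Player 2 against A: payoffs 3, 1, 4 → best response Right.
Player 2 against B: payoffs 5, 1, 4 → best response Left.
Player 2 against C: payoffs 0, 8, 7 → best response Center.
No profile is a mutual best response for all players.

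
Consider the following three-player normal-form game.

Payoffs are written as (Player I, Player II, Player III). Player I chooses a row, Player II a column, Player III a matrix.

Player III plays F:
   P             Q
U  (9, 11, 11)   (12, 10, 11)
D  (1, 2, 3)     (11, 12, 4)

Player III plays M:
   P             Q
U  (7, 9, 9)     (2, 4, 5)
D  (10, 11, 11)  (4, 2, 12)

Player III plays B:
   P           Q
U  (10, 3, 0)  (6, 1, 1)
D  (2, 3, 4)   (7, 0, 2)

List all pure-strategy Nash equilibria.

(U, P, F) and (D, P, M)

Player I against (P, F): payoffs 9, 1 → best response U.
Player I against (P, M): payoffs 7, 10 → best response D.
Player I against (P, B): payoffs 10, 2 → best response U.
Player I against (Q, F): payoffs 12, 11 → best response U.
Player I against (Q, M): payoffs 2, 4 → best response D.
Player I against (Q, B): payoffs 6, 7 → best response D.
Player II against (U, F): payoffs 11, 10 → best response P.
Player II against (U, M): payoffs 9, 4 → best response P.
Player II against (U, B): payoffs 3, 1 → best response P.
Player II against (D, F): payoffs 2, 12 → best response Q.
Player II against (D, M): payoffs 11, 2 → best response P.
Player II against (D, B): payoffs 3, 0 → best response P.
Player III against (U, P): payoffs 11, 9, 0 → best response F.
Player III against (U, Q): payoffs 11, 5, 1 → best response F.
Player III against (D, P): payoffs 3, 11, 4 → best response M.
Player III against (D, Q): payoffs 4, 12, 2 → best response M.
Mutual best responses: (U, P, F); (D, P, M).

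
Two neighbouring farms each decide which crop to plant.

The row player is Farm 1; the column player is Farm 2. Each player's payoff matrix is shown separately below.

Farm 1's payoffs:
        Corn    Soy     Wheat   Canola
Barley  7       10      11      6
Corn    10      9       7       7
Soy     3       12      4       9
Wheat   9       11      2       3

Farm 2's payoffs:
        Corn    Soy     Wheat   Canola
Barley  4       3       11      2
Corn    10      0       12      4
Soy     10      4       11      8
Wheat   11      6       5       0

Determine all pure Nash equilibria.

Farm 1 against Corn: payoffs 7, 10, 3, 9 → best response Corn.
Farm 1 against Soy: payoffs 10, 9, 12, 11 → best response Soy.
Farm 1 against Wheat: payoffs 11, 7, 4, 2 → best response Barley.
Farm 1 against Canola: payoffs 6, 7, 9, 3 → best response Soy.
Farm 2 against Barley: payoffs 4, 3, 11, 2 → best response Wheat.
Farm 2 against Corn: payoffs 10, 0, 12, 4 → best response Wheat.
Farm 2 against Soy: payoffs 10, 4, 11, 8 → best response Wheat.
Farm 2 against Wheat: payoffs 11, 6, 5, 0 → best response Corn.
Mutual best responses: (Barley, Wheat).

The unique pure-strategy Nash equilibrium is (Barley, Wheat).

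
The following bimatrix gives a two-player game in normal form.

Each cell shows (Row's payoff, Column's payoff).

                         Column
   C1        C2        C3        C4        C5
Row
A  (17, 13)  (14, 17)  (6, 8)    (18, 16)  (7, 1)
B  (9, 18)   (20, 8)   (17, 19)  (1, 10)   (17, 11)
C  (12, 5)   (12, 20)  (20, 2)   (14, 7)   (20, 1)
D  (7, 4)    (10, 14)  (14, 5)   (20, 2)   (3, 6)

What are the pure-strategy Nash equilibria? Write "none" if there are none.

This game has no pure Nash equilibrium.

Mark each player's best response to every combination of opponents' strategies; a profile where every player is best-responding is a pure Nash equilibrium.
Row against C1: payoffs 17, 9, 12, 7 → best response A.
Row against C2: payoffs 14, 20, 12, 10 → best response B.
Row against C3: payoffs 6, 17, 20, 14 → best response C.
Row against C4: payoffs 18, 1, 14, 20 → best response D.
Row against C5: payoffs 7, 17, 20, 3 → best response C.
Column against A: payoffs 13, 17, 8, 16, 1 → best response C2.
Column against B: payoffs 18, 8, 19, 10, 11 → best response C3.
Column against C: payoffs 5, 20, 2, 7, 1 → best response C2.
Column against D: payoffs 4, 14, 5, 2, 6 → best response C2.
No profile is a mutual best response for all players.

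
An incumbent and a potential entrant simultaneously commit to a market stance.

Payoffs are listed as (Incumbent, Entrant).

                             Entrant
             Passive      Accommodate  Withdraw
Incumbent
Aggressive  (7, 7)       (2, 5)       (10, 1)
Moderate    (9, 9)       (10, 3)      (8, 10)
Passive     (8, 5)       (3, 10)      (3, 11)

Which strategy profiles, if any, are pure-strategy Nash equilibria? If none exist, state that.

No pure-strategy Nash equilibrium.

Check each profile: it is a Nash equilibrium iff no player can strictly gain by switching unilaterally.
(Aggressive, Passive): Incumbent can switch to Moderate (7 → 9). Not NE.
(Aggressive, Accommodate): Incumbent can switch to Moderate (2 → 10). Not NE.
(Aggressive, Withdraw): Entrant can switch to Passive (1 → 7). Not NE.
(Moderate, Passive): Entrant can switch to Withdraw (9 → 10). Not NE.
(Moderate, Accommodate): Entrant can switch to Passive (3 → 9). Not NE.
(Moderate, Withdraw): Incumbent can switch to Aggressive (8 → 10). Not NE.
(The remaining 3 profiles each have a profitable deviation by the same check.)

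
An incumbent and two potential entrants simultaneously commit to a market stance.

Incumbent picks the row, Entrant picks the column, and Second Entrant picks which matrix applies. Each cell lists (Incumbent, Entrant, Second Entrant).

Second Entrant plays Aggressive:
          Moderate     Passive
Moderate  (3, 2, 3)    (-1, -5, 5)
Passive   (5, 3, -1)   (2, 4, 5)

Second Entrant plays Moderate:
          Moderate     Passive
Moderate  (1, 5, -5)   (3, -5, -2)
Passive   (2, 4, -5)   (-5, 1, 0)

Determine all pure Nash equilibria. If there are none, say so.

(Passive, Passive, Aggressive)

For each player, find the best response to each opponent profile; mutual best responses are the pure NE.
Incumbent against (Moderate, Aggressive): payoffs 3, 5 → best response Passive.
Incumbent against (Moderate, Moderate): payoffs 1, 2 → best response Passive.
Incumbent against (Passive, Aggressive): payoffs -1, 2 → best response Passive.
Incumbent against (Passive, Moderate): payoffs 3, -5 → best response Moderate.
Entrant against (Moderate, Aggressive): payoffs 2, -5 → best response Moderate.
Entrant against (Moderate, Moderate): payoffs 5, -5 → best response Moderate.
Entrant against (Passive, Aggressive): payoffs 3, 4 → best response Passive.
Entrant against (Passive, Moderate): payoffs 4, 1 → best response Moderate.
Second Entrant against (Moderate, Moderate): payoffs 3, -5 → best response Aggressive.
Second Entrant against (Moderate, Passive): payoffs 5, -2 → best response Aggressive.
Second Entrant against (Passive, Moderate): payoffs -1, -5 → best response Aggressive.
Second Entrant against (Passive, Passive): payoffs 5, 0 → best response Aggressive.
Mutual best responses: (Passive, Passive, Aggressive).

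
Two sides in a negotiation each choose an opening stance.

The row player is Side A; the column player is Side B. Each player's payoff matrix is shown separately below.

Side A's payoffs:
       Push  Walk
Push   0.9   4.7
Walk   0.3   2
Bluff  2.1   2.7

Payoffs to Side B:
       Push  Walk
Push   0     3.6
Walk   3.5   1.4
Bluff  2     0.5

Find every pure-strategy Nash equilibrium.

For each player, find the best response to each opponent profile; mutual best responses are the pure NE.
Side A against Push: payoffs 0.9, 0.3, 2.1 → best response Bluff.
Side A against Walk: payoffs 4.7, 2, 2.7 → best response Push.
Side B against Push: payoffs 0, 3.6 → best response Walk.
Side B against Walk: payoffs 3.5, 1.4 → best response Push.
Side B against Bluff: payoffs 2, 0.5 → best response Push.
Mutual best responses: (Push, Walk); (Bluff, Push).

Pure-strategy Nash equilibria: (Push, Walk); (Bluff, Push)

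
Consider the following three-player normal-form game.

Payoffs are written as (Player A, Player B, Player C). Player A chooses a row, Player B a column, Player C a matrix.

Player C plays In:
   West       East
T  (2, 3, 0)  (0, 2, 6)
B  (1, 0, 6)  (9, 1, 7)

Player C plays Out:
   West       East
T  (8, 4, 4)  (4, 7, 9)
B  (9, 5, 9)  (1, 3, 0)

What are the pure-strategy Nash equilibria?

Pure-strategy Nash equilibria: (T, East, Out), (B, West, Out), (B, East, In)

(T, West, In): Player C can switch to Out (0 → 4). Not NE.
(T, West, Out): Player A can switch to B (8 → 9). Not NE.
(T, East, In): Player A can switch to B (0 → 9). Not NE.
(T, East, Out): Player A gets 4, best alternative 1; Player B gets 7, best alternative 4; Player C gets 9, best alternative 6. No profitable deviation — NE.
(B, West, In): Player A can switch to T (1 → 2). Not NE.
(B, West, Out): Player A gets 9, best alternative 8; Player B gets 5, best alternative 3; Player C gets 9, best alternative 6. No profitable deviation — NE.
(B, East, In): Player A gets 9, best alternative 0; Player B gets 1, best alternative 0; Player C gets 7, best alternative 0. No profitable deviation — NE.
(B, East, Out): Player A can switch to T (1 → 4). Not NE.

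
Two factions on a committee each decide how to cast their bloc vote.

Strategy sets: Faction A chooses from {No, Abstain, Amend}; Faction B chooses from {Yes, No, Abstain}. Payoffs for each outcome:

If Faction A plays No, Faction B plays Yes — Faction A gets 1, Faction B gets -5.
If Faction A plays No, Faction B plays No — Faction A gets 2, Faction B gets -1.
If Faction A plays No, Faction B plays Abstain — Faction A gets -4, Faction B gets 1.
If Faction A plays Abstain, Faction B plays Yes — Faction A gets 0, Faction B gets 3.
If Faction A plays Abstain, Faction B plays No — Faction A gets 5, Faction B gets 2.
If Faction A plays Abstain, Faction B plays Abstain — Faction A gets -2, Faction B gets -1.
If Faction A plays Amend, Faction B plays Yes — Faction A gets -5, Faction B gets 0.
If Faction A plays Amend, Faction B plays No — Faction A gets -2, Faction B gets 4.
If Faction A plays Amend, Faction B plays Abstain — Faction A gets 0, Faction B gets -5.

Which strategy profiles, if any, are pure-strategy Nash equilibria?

This game has no pure Nash equilibrium.

For each strategy profile, look for a profitable unilateral deviation.
(No, Yes): Faction B can switch to No (-5 → -1). Not NE.
(No, No): Faction A can switch to Abstain (2 → 5). Not NE.
(No, Abstain): Faction A can switch to Abstain (-4 → -2). Not NE.
(Abstain, Yes): Faction A can switch to No (0 → 1). Not NE.
(Abstain, No): Faction B can switch to Yes (2 → 3). Not NE.
(Abstain, Abstain): Faction A can switch to Amend (-2 → 0). Not NE.
(Amend, Yes): Faction A can switch to No (-5 → 1). Not NE.
(Amend, No): Faction A can switch to No (-2 → 2). Not NE.
(Amend, Abstain): Faction B can switch to Yes (-5 → 0). Not NE.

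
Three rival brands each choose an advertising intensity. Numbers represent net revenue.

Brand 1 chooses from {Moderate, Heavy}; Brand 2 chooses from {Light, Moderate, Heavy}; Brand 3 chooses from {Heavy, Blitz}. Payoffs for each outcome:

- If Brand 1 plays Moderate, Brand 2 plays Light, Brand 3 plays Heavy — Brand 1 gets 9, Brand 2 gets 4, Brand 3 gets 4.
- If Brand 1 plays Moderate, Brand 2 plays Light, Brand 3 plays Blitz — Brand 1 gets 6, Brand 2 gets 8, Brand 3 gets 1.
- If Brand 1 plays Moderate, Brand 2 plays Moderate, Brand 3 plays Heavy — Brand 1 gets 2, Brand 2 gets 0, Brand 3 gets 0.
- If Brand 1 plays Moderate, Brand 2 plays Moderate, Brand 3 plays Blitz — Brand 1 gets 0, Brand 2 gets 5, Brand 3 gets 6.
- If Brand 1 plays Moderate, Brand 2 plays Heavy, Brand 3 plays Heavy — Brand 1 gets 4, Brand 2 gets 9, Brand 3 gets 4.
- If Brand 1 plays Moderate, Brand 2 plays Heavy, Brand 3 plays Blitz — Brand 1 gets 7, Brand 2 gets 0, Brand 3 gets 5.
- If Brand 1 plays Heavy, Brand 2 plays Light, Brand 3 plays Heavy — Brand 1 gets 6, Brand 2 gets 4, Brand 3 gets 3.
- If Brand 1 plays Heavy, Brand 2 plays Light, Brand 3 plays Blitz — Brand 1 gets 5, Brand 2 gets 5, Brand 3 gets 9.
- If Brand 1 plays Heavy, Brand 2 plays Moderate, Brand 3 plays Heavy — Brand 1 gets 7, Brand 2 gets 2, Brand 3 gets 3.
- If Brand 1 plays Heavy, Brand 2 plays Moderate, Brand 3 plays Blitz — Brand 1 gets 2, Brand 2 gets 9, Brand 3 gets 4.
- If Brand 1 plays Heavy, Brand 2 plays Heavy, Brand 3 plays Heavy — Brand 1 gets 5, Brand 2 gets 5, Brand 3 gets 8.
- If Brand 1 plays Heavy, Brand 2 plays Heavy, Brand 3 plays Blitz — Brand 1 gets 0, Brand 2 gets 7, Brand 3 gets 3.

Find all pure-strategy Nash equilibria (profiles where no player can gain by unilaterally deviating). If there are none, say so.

Brand 1 against (Light, Heavy): payoffs 9, 6 → best response Moderate.
Brand 1 against (Light, Blitz): payoffs 6, 5 → best response Moderate.
Brand 1 against (Moderate, Heavy): payoffs 2, 7 → best response Heavy.
Brand 1 against (Moderate, Blitz): payoffs 0, 2 → best response Heavy.
Brand 1 against (Heavy, Heavy): payoffs 4, 5 → best response Heavy.
Brand 1 against (Heavy, Blitz): payoffs 7, 0 → best response Moderate.
Brand 2 against (Moderate, Heavy): payoffs 4, 0, 9 → best response Heavy.
Brand 2 against (Moderate, Blitz): payoffs 8, 5, 0 → best response Light.
Brand 2 against (Heavy, Heavy): payoffs 4, 2, 5 → best response Heavy.
Brand 2 against (Heavy, Blitz): payoffs 5, 9, 7 → best response Moderate.
Brand 3 against (Moderate, Light): payoffs 4, 1 → best response Heavy.
Brand 3 against (Moderate, Moderate): payoffs 0, 6 → best response Blitz.
Brand 3 against (Moderate, Heavy): payoffs 4, 5 → best response Blitz.
Brand 3 against (Heavy, Light): payoffs 3, 9 → best response Blitz.
Brand 3 against (Heavy, Moderate): payoffs 3, 4 → best response Blitz.
Brand 3 against (Heavy, Heavy): payoffs 8, 3 → best response Heavy.
Mutual best responses: (Heavy, Moderate, Blitz); (Heavy, Heavy, Heavy).

(Heavy, Moderate, Blitz) and (Heavy, Heavy, Heavy)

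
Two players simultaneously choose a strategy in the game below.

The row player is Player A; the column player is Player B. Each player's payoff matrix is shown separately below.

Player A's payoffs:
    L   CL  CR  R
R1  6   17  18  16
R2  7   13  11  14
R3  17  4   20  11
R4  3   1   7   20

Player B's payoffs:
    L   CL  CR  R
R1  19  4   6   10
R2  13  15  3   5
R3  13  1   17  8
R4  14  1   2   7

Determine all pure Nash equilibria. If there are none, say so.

(R3, CR)

(R1, L): Player A can switch to R2 (6 → 7). Not NE.
(R1, CL): Player B can switch to L (4 → 19). Not NE.
(R1, CR): Player A can switch to R3 (18 → 20). Not NE.
(R1, R): Player A can switch to R4 (16 → 20). Not NE.
(R2, L): Player A can switch to R3 (7 → 17). Not NE.
(R2, CL): Player A can switch to R1 (13 → 17). Not NE.
(R3, CR): Player A gets 20, best alternative 18; Player B gets 17, best alternative 13. No profitable deviation — NE.
(The remaining 9 profiles each have a profitable deviation by the same check.)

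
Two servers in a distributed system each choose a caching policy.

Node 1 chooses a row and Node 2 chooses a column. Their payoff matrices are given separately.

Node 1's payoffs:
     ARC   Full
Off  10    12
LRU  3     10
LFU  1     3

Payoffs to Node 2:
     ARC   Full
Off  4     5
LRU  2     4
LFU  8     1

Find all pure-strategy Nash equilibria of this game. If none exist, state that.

Pure NE: (Off, Full)

For each strategy profile, look for a profitable unilateral deviation.
(Off, ARC): Node 2 can switch to Full (4 → 5). Not NE.
(Off, Full): Node 1 gets 12, best alternative 10; Node 2 gets 5, best alternative 4. No profitable deviation — NE.
(LRU, ARC): Node 1 can switch to Off (3 → 10). Not NE.
(LRU, Full): Node 1 can switch to Off (10 → 12). Not NE.
(LFU, ARC): Node 1 can switch to Off (1 → 10). Not NE.
(LFU, Full): Node 1 can switch to Off (3 → 12). Not NE.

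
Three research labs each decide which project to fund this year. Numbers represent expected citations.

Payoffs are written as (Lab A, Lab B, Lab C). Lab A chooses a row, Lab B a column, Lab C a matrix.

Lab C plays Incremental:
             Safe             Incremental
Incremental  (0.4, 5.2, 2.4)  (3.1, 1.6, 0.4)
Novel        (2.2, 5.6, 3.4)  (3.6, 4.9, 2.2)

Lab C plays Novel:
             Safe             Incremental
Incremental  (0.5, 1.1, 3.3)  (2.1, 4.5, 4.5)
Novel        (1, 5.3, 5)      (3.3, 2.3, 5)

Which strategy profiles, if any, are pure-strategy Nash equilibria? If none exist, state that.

(Novel, Safe, Novel)

For each player, find the best response to each opponent profile; mutual best responses are the pure NE.
Lab A against (Safe, Incremental): payoffs 0.4, 2.2 → best response Novel.
Lab A against (Safe, Novel): payoffs 0.5, 1 → best response Novel.
Lab A against (Incremental, Incremental): payoffs 3.1, 3.6 → best response Novel.
Lab A against (Incremental, Novel): payoffs 2.1, 3.3 → best response Novel.
Lab B against (Incremental, Incremental): payoffs 5.2, 1.6 → best response Safe.
Lab B against (Incremental, Novel): payoffs 1.1, 4.5 → best response Incremental.
Lab B against (Novel, Incremental): payoffs 5.6, 4.9 → best response Safe.
Lab B against (Novel, Novel): payoffs 5.3, 2.3 → best response Safe.
Lab C against (Incremental, Safe): payoffs 2.4, 3.3 → best response Novel.
Lab C against (Incremental, Incremental): payoffs 0.4, 4.5 → best response Novel.
Lab C against (Novel, Safe): payoffs 3.4, 5 → best response Novel.
Lab C against (Novel, Incremental): payoffs 2.2, 5 → best response Novel.
Mutual best responses: (Novel, Safe, Novel).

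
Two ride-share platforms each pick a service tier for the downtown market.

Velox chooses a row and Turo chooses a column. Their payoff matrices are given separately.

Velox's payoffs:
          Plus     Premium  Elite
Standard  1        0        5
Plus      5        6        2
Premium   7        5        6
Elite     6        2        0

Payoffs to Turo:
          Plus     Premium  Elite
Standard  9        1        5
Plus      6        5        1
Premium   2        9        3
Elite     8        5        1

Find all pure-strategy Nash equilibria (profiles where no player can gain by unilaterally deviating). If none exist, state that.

No pure-strategy Nash equilibrium.

Velox against Plus: payoffs 1, 5, 7, 6 → best response Premium.
Velox against Premium: payoffs 0, 6, 5, 2 → best response Plus.
Velox against Elite: payoffs 5, 2, 6, 0 → best response Premium.
Turo against Standard: payoffs 9, 1, 5 → best response Plus.
Turo against Plus: payoffs 6, 5, 1 → best response Plus.
Turo against Premium: payoffs 2, 9, 3 → best response Premium.
Turo against Elite: payoffs 8, 5, 1 → best response Plus.
No profile is a mutual best response for all players.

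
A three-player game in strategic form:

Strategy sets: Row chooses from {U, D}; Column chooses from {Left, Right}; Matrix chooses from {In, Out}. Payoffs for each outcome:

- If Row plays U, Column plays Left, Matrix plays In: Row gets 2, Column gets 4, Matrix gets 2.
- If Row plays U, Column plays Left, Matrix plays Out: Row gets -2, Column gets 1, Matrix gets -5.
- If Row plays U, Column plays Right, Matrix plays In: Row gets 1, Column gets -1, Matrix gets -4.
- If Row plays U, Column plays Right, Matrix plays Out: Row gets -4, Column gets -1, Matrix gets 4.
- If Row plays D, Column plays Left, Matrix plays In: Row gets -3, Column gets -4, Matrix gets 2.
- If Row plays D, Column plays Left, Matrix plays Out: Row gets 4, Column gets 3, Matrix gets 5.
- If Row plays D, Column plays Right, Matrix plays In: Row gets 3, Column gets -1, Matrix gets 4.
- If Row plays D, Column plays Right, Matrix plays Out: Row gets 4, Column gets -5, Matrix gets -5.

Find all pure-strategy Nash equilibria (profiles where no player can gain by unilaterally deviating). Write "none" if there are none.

Pure-strategy Nash equilibria: (U, Left, In) and (D, Left, Out) and (D, Right, In)

Mark each player's best response to every combination of opponents' strategies; a profile where every player is best-responding is a pure Nash equilibrium.
Row against (Left, In): payoffs 2, -3 → best response U.
Row against (Left, Out): payoffs -2, 4 → best response D.
Row against (Right, In): payoffs 1, 3 → best response D.
Row against (Right, Out): payoffs -4, 4 → best response D.
Column against (U, In): payoffs 4, -1 → best response Left.
Column against (U, Out): payoffs 1, -1 → best response Left.
Column against (D, In): payoffs -4, -1 → best response Right.
Column against (D, Out): payoffs 3, -5 → best response Left.
Matrix against (U, Left): payoffs 2, -5 → best response In.
Matrix against (U, Right): payoffs -4, 4 → best response Out.
Matrix against (D, Left): payoffs 2, 5 → best response Out.
Matrix against (D, Right): payoffs 4, -5 → best response In.
Mutual best responses: (U, Left, In); (D, Left, Out); (D, Right, In).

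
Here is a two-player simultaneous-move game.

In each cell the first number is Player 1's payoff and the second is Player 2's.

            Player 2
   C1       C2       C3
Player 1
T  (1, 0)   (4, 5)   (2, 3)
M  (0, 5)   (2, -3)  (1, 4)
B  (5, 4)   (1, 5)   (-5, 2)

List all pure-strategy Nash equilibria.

Player 1 against C1: payoffs 1, 0, 5 → best response B.
Player 1 against C2: payoffs 4, 2, 1 → best response T.
Player 1 against C3: payoffs 2, 1, -5 → best response T.
Player 2 against T: payoffs 0, 5, 3 → best response C2.
Player 2 against M: payoffs 5, -3, 4 → best response C1.
Player 2 against B: payoffs 4, 5, 2 → best response C2.
Mutual best responses: (T, C2).

The unique pure-strategy Nash equilibrium is (T, C2).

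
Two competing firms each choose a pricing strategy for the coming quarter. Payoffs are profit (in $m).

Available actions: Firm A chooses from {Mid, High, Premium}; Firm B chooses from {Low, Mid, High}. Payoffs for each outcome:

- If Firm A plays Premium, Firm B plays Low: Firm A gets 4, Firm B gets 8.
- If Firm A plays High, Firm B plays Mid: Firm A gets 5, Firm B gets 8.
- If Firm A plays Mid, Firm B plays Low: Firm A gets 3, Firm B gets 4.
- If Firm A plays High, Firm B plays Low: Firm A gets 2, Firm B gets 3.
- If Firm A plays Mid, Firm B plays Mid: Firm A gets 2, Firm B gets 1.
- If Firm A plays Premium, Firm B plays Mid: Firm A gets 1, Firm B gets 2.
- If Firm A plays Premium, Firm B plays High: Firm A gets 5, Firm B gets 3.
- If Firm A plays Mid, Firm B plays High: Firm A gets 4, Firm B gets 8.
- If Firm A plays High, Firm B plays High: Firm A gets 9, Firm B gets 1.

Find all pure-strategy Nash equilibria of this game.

Pure-strategy Nash equilibria: (High, Mid), (Premium, Low)

(Mid, Low): Firm A can switch to Premium (3 → 4). Not NE.
(Mid, Mid): Firm A can switch to High (2 → 5). Not NE.
(Mid, High): Firm A can switch to High (4 → 9). Not NE.
(High, Low): Firm A can switch to Mid (2 → 3). Not NE.
(High, Mid): Firm A gets 5, best alternative 2; Firm B gets 8, best alternative 3. No profitable deviation — NE.
(High, High): Firm B can switch to Low (1 → 3). Not NE.
(Premium, Low): Firm A gets 4, best alternative 3; Firm B gets 8, best alternative 3. No profitable deviation — NE.
(Premium, Mid): Firm A can switch to Mid (1 → 2). Not NE.
(The remaining 1 profile has a profitable deviation by the same check.)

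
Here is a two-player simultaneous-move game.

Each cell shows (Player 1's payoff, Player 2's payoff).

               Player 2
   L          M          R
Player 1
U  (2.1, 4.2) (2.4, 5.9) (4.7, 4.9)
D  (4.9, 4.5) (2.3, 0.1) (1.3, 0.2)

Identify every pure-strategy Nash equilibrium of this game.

Player 1 against L: payoffs 2.1, 4.9 → best response D.
Player 1 against M: payoffs 2.4, 2.3 → best response U.
Player 1 against R: payoffs 4.7, 1.3 → best response U.
Player 2 against U: payoffs 4.2, 5.9, 4.9 → best response M.
Player 2 against D: payoffs 4.5, 0.1, 0.2 → best response L.
Mutual best responses: (U, M); (D, L).

Pure-strategy Nash equilibria: (U, M), (D, L)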